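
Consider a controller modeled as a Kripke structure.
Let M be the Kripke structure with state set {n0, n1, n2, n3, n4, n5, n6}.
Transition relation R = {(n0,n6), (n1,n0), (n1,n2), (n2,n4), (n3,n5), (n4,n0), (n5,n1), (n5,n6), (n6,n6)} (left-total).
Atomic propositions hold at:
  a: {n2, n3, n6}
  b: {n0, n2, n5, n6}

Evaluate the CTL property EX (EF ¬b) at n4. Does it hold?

Sat(¬b) = {n1, n3, n4}
EF ¬b: least fixpoint, start Z0 = {n1, n3, n4}, add states with some successor in Z. Z1 = {n1, n2, n3, n4, n5}; fixed.
Sat(EF ¬b) = {n1, n2, n3, n4, n5}
Sat(EX (EF ¬b)) = {s : some successor in {n1, n2, n3, n4, n5}} = {n1, n2, n3, n5}
n4 ∉ Sat(EX (EF ¬b)) = {n1, n2, n3, n5}, so the formula does not hold at n4.

No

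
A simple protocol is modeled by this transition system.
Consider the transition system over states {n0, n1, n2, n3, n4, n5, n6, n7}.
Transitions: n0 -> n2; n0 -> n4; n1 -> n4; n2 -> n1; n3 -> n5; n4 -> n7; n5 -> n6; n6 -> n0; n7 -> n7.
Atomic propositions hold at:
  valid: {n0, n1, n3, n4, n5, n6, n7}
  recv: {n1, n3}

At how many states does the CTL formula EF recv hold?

6

EF recv: least fixpoint, start Z0 = {n1, n3}, add states with some successor in Z. Z1 = {n1, n2, n3}; Z2 = {n0, n1, n2, n3}; Z3 = {n0, n1, n2, n3, n6}; Z4 = {n0, n1, n2, n3, n5, n6}; fixed.
Sat(EF recv) = {n0, n1, n2, n3, n5, n6}
|Sat(EF recv)| = |{n0, n1, n2, n3, n5, n6}| = 6.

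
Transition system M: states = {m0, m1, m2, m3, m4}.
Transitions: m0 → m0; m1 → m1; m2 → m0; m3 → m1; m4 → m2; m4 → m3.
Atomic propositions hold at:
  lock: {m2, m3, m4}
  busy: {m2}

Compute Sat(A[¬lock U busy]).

Sat(¬lock) = {m0, m1}
A[¬lock U busy]: least fixpoint, start Z0 = Sat(busy) = {m2}, add states in Sat(¬lock) with every successor in Z. Already a fixed point.
Sat(A[¬lock U busy]) = {m2}

{m2}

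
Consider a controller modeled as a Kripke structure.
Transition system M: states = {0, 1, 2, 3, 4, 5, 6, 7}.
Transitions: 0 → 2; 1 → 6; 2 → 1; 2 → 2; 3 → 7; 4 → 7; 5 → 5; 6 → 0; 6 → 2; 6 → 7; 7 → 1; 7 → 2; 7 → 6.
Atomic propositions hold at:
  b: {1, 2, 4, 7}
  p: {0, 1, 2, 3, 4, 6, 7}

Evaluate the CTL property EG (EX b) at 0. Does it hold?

Sat(EX b) = {s : some successor in {1, 2, 4, 7}} = {0, 2, 3, 4, 6, 7}
EG (EX b): greatest fixpoint, start Z0 = {0, 2, 3, 4, 6, 7}, keep only states in Sat with some successor in Z. Already a fixed point.
Sat(EG (EX b)) = {0, 2, 3, 4, 6, 7}
0 ∈ Sat(EG (EX b)) = {0, 2, 3, 4, 6, 7}, so the formula holds at 0.

Yes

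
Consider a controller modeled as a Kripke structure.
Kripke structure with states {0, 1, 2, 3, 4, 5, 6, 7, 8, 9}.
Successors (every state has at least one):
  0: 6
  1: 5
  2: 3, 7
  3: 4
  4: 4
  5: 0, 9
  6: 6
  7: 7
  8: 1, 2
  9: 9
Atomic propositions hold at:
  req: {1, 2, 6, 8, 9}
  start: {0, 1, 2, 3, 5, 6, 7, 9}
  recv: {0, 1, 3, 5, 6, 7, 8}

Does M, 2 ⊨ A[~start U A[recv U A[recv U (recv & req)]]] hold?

Sat(~start) = {4, 8}
Sat(recv & req) = {1, 6, 8}
A[recv U (recv & req)]: least fixpoint, start Z0 = Sat((recv & req)) = {1, 6, 8}, add states in Sat(recv) with every successor in Z. Z1 = {0, 1, 6, 8}; fixed.
Sat(A[recv U (recv & req)]) = {0, 1, 6, 8}
A[recv U A[recv U (recv & req)]]: least fixpoint, start Z0 = Sat(A[recv U (recv & req)]) = {0, 1, 6, 8}, add states in Sat(recv) with every successor in Z. Already a fixed point.
Sat(A[recv U A[recv U (recv & req)]]) = {0, 1, 6, 8}
A[~start U A[recv U A[recv U (recv & req)]]]: least fixpoint, start Z0 = Sat(A[recv U A[recv U (recv & req)]]) = {0, 1, 6, 8}, add states in Sat(~start) with every successor in Z. Already a fixed point.
Sat(A[~start U A[recv U A[recv U (recv & req)]]]) = {0, 1, 6, 8}
2 ∉ Sat(A[~start U A[recv U A[recv U (recv & req)]]]) = {0, 1, 6, 8}, so the formula does not hold at 2.

No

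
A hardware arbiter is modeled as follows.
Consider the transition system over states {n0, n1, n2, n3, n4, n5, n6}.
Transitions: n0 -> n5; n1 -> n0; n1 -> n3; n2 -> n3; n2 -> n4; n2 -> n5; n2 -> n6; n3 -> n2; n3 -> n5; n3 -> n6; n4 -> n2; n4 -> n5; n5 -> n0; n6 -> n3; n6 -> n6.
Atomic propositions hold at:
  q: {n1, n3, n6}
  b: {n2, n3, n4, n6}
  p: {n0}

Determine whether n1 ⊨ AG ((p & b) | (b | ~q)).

Sat(p & b) = ∅
Sat(~q) = {n0, n2, n4, n5}
Sat(b | ~q) = {n0, n2, n3, n4, n5, n6}
Sat((p & b) | (b | ~q)) = {n0, n2, n3, n4, n5, n6}
AG ((p & b) | (b | ~q)): greatest fixpoint, start Z0 = {n0, n2, n3, n4, n5, n6}, keep only states in Sat with every successor in Z. Already a fixed point.
Sat(AG ((p & b) | (b | ~q))) = {n0, n2, n3, n4, n5, n6}
n1 ∉ Sat(AG ((p & b) | (b | ~q))) = {n0, n2, n3, n4, n5, n6}, so the formula does not hold at n1.

No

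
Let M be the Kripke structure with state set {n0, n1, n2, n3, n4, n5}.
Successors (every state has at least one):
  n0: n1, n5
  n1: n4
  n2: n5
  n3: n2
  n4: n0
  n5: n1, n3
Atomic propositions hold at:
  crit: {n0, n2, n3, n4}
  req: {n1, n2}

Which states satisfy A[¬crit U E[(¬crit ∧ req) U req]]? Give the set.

{n1, n2}

Sat(¬crit) = {n1, n5}
Sat(¬crit ∧ req) = {n1}
E[(¬crit ∧ req) U req]: least fixpoint, start Z0 = Sat(req) = {n1, n2}, add states in Sat(¬crit ∧ req) with some successor in Z. Already a fixed point.
Sat(E[(¬crit ∧ req) U req]) = {n1, n2}
A[¬crit U E[(¬crit ∧ req) U req]]: least fixpoint, start Z0 = Sat(E[(¬crit ∧ req) U req]) = {n1, n2}, add states in Sat(¬crit) with every successor in Z. Already a fixed point.
Sat(A[¬crit U E[(¬crit ∧ req) U req]]) = {n1, n2}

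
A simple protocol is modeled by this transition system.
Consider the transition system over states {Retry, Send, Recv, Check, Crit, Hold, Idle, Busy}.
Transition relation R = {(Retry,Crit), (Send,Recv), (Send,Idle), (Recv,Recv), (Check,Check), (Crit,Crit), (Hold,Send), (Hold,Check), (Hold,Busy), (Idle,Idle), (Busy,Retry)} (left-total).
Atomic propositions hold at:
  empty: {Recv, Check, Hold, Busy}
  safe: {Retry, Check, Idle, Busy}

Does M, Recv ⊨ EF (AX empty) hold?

Yes

Sat(AX empty) = {s : every successor in {Recv, Check, Hold, Busy}} = {Recv, Check}
EF (AX empty): least fixpoint, start Z0 = {Recv, Check}, add states with some successor in Z. Z1 = {Send, Recv, Check, Hold}; fixed.
Sat(EF (AX empty)) = {Send, Recv, Check, Hold}
Recv ∈ Sat(EF (AX empty)) = {Send, Recv, Check, Hold}, so the formula holds at Recv.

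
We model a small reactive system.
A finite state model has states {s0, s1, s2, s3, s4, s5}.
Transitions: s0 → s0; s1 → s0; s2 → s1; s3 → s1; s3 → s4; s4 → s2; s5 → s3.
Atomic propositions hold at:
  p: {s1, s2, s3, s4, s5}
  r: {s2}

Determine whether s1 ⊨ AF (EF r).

No

EF r: least fixpoint, start Z0 = {s2}, add states with some successor in Z. Z1 = {s2, s4}; Z2 = {s2, s3, s4}; Z3 = {s2, s3, s4, s5}; fixed.
Sat(EF r) = {s2, s3, s4, s5}
AF (EF r): least fixpoint, start Z0 = {s2, s3, s4, s5}, add states with every successor in Z. Already a fixed point.
Sat(AF (EF r)) = {s2, s3, s4, s5}
s1 ∉ Sat(AF (EF r)) = {s2, s3, s4, s5}, so the formula does not hold at s1.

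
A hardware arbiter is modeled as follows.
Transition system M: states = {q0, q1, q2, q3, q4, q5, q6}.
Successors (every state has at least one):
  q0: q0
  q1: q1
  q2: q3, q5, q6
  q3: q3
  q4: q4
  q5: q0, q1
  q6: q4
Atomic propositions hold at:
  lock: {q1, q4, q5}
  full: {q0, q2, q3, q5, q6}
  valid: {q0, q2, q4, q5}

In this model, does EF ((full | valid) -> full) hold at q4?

No

Sat(full | valid) = {q0, q2, q3, q4, q5, q6}
Sat((full | valid) -> full) = {q0, q1, q2, q3, q5, q6}
EF ((full | valid) -> full): least fixpoint, start Z0 = {q0, q1, q2, q3, q5, q6}, add states with some successor in Z. Already a fixed point.
Sat(EF ((full | valid) -> full)) = {q0, q1, q2, q3, q5, q6}
q4 ∉ Sat(EF ((full | valid) -> full)) = {q0, q1, q2, q3, q5, q6}, so the formula does not hold at q4.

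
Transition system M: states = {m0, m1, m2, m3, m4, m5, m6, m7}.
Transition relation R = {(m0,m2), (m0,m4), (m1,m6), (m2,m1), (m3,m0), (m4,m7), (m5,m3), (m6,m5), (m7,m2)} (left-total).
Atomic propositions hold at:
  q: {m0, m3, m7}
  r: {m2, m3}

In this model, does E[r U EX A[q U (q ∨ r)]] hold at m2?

No

Sat(q ∨ r) = {m0, m2, m3, m7}
A[q U (q ∨ r)]: least fixpoint, start Z0 = Sat((q ∨ r)) = {m0, m2, m3, m7}, add states in Sat(q) with every successor in Z. Already a fixed point.
Sat(A[q U (q ∨ r)]) = {m0, m2, m3, m7}
Sat(EX A[q U (q ∨ r)]) = {s : some successor in {m0, m2, m3, m7}} = {m0, m3, m4, m5, m7}
E[r U EX A[q U (q ∨ r)]]: least fixpoint, start Z0 = Sat(EX A[q U (q ∨ r)]) = {m0, m3, m4, m5, m7}, add states in Sat(r) with some successor in Z. Already a fixed point.
Sat(E[r U EX A[q U (q ∨ r)]]) = {m0, m3, m4, m5, m7}
m2 ∉ Sat(E[r U EX A[q U (q ∨ r)]]) = {m0, m3, m4, m5, m7}, so the formula does not hold at m2.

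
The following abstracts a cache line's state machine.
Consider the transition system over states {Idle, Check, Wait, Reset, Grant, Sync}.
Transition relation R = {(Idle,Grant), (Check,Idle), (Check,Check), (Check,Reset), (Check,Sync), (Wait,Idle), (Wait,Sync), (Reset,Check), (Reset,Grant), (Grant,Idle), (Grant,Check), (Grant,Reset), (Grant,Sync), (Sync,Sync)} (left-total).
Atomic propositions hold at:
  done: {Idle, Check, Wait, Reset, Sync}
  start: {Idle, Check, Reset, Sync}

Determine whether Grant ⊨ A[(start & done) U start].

Sat(start & done) = {Idle, Check, Reset, Sync}
A[(start & done) U start]: least fixpoint, start Z0 = Sat(start) = {Idle, Check, Reset, Sync}, add states in Sat(start & done) with every successor in Z. Already a fixed point.
Sat(A[(start & done) U start]) = {Idle, Check, Reset, Sync}
Grant ∉ Sat(A[(start & done) U start]) = {Idle, Check, Reset, Sync}, so the formula does not hold at Grant.

No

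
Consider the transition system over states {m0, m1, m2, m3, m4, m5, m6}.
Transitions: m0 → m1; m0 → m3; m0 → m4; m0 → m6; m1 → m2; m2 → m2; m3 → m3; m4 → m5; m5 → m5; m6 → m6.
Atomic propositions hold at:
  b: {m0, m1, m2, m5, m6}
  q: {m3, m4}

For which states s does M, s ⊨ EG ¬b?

Sat(¬b) = {m3, m4}
EG ¬b: greatest fixpoint, start Z0 = {m3, m4}, keep only states in Sat with some successor in Z. Z1 = {m3}; fixed.
Sat(EG ¬b) = {m3}

{m3}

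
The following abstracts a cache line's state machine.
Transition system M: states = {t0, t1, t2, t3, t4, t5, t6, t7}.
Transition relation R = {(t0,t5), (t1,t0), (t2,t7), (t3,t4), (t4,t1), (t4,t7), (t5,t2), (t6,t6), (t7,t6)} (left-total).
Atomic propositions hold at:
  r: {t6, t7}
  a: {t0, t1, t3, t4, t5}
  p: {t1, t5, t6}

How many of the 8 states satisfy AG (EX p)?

2

Sat(EX p) = {s : some successor in {t1, t5, t6}} = {t0, t4, t6, t7}
AG (EX p): greatest fixpoint, start Z0 = {t0, t4, t6, t7}, keep only states in Sat with every successor in Z. Z1 = {t6, t7}; fixed.
Sat(AG (EX p)) = {t6, t7}
|Sat(AG (EX p))| = |{t6, t7}| = 2.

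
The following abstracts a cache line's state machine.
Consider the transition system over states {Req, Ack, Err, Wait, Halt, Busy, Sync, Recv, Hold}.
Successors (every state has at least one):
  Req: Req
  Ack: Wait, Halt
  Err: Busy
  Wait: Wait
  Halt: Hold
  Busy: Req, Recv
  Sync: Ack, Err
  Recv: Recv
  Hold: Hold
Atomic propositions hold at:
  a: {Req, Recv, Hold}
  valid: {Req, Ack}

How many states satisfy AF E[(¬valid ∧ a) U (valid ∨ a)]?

Sat(¬valid) = {Err, Wait, Halt, Busy, Sync, Recv, Hold}
Sat(¬valid ∧ a) = {Recv, Hold}
Sat(valid ∨ a) = {Req, Ack, Recv, Hold}
E[(¬valid ∧ a) U (valid ∨ a)]: least fixpoint, start Z0 = Sat((valid ∨ a)) = {Req, Ack, Recv, Hold}, add states in Sat(¬valid ∧ a) with some successor in Z. Already a fixed point.
Sat(E[(¬valid ∧ a) U (valid ∨ a)]) = {Req, Ack, Recv, Hold}
AF E[(¬valid ∧ a) U (valid ∨ a)]: least fixpoint, start Z0 = {Req, Ack, Recv, Hold}, add states with every successor in Z. Z1 = {Req, Ack, Halt, Busy, Recv, Hold}; Z2 = {Req, Ack, Err, Halt, Busy, Recv, Hold}; Z3 = {Req, Ack, Err, Halt, Busy, Sync, Recv, Hold}; fixed.
Sat(AF E[(¬valid ∧ a) U (valid ∨ a)]) = {Req, Ack, Err, Halt, Busy, Sync, Recv, Hold}
|Sat(AF E[(¬valid ∧ a) U (valid ∨ a)])| = |{Req, Ack, Err, Halt, Busy, Sync, Recv, Hold}| = 8.

8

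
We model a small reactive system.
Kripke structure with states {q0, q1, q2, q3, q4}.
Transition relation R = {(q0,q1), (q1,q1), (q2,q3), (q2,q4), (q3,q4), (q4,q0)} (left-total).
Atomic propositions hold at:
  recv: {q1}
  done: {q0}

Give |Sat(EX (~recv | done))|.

Sat(~recv) = {q0, q2, q3, q4}
Sat(~recv | done) = {q0, q2, q3, q4}
Sat(EX (~recv | done)) = {s : some successor in {q0, q2, q3, q4}} = {q2, q3, q4}
|Sat(EX (~recv | done))| = |{q2, q3, q4}| = 3.

3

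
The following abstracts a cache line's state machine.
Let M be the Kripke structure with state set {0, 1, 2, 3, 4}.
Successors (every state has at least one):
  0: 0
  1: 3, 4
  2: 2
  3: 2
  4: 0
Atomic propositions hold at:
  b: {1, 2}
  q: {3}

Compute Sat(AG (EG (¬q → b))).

{2, 3}

Sat(¬q) = {0, 1, 2, 4}
Sat(¬q → b) = {1, 2, 3}
EG (¬q → b): greatest fixpoint, start Z0 = {1, 2, 3}, keep only states in Sat with some successor in Z. Already a fixed point.
Sat(EG (¬q → b)) = {1, 2, 3}
AG (EG (¬q → b)): greatest fixpoint, start Z0 = {1, 2, 3}, keep only states in Sat with every successor in Z. Z1 = {2, 3}; fixed.
Sat(AG (EG (¬q → b))) = {2, 3}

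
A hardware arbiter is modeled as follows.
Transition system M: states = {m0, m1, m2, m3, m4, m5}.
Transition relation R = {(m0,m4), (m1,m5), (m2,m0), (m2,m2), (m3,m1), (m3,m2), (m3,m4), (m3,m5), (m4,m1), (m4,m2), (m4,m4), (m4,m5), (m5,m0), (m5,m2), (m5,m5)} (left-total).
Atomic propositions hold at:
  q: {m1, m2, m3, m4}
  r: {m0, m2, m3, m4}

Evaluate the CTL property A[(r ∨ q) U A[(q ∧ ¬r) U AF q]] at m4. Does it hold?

Sat(r ∨ q) = {m0, m1, m2, m3, m4}
Sat(¬r) = {m1, m5}
Sat(q ∧ ¬r) = {m1}
AF q: least fixpoint, start Z0 = {m1, m2, m3, m4}, add states with every successor in Z. Z1 = {m0, m1, m2, m3, m4}; fixed.
Sat(AF q) = {m0, m1, m2, m3, m4}
A[(q ∧ ¬r) U AF q]: least fixpoint, start Z0 = Sat(AF q) = {m0, m1, m2, m3, m4}, add states in Sat(q ∧ ¬r) with every successor in Z. Already a fixed point.
Sat(A[(q ∧ ¬r) U AF q]) = {m0, m1, m2, m3, m4}
A[(r ∨ q) U A[(q ∧ ¬r) U AF q]]: least fixpoint, start Z0 = Sat(A[(q ∧ ¬r) U AF q]) = {m0, m1, m2, m3, m4}, add states in Sat(r ∨ q) with every successor in Z. Already a fixed point.
Sat(A[(r ∨ q) U A[(q ∧ ¬r) U AF q]]) = {m0, m1, m2, m3, m4}
m4 ∈ Sat(A[(r ∨ q) U A[(q ∧ ¬r) U AF q]]) = {m0, m1, m2, m3, m4}, so the formula holds at m4.

Yes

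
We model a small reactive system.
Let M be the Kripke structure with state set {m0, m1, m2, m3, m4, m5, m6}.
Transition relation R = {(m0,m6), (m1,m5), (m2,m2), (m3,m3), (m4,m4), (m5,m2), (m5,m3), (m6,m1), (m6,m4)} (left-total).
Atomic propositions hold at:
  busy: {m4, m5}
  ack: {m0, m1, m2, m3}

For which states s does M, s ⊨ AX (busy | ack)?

Sat(busy | ack) = {m0, m1, m2, m3, m4, m5}
Sat(AX (busy | ack)) = {s : every successor in {m0, m1, m2, m3, m4, m5}} = {m1, m2, m3, m4, m5, m6}

{m1, m2, m3, m4, m5, m6}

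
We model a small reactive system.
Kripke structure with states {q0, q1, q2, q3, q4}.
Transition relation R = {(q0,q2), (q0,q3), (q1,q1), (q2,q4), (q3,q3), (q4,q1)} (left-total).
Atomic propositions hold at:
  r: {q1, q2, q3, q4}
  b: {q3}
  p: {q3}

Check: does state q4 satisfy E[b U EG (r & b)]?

Sat(r & b) = {q3}
EG (r & b): greatest fixpoint, start Z0 = {q3}, keep only states in Sat with some successor in Z. Already a fixed point.
Sat(EG (r & b)) = {q3}
E[b U EG (r & b)]: least fixpoint, start Z0 = Sat(EG (r & b)) = {q3}, add states in Sat(b) with some successor in Z. Already a fixed point.
Sat(E[b U EG (r & b)]) = {q3}
q4 ∉ Sat(E[b U EG (r & b)]) = {q3}, so the formula does not hold at q4.

No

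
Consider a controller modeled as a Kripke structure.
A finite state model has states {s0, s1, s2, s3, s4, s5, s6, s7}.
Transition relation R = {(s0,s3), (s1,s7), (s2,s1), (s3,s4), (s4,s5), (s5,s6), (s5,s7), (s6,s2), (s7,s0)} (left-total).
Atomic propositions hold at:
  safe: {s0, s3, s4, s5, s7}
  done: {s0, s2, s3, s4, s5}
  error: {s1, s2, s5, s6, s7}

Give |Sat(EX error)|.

Sat(EX error) = {s : some successor in {s1, s2, s5, s6, s7}} = {s1, s2, s4, s5, s6}
|Sat(EX error)| = |{s1, s2, s4, s5, s6}| = 5.

5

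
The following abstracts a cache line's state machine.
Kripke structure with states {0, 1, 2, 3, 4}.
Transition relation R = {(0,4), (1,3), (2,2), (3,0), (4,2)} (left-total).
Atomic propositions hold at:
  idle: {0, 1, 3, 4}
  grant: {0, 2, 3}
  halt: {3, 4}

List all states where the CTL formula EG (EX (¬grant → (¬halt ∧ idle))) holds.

Sat(¬grant) = {1, 4}
Sat(¬halt) = {0, 1, 2}
Sat(¬halt ∧ idle) = {0, 1}
Sat(¬grant → (¬halt ∧ idle)) = {0, 1, 2, 3}
Sat(EX (¬grant → (¬halt ∧ idle))) = {s : some successor in {0, 1, 2, 3}} = {1, 2, 3, 4}
EG (EX (¬grant → (¬halt ∧ idle))): greatest fixpoint, start Z0 = {1, 2, 3, 4}, keep only states in Sat with some successor in Z. Z1 = {1, 2, 4}; Z2 = {2, 4}; fixed.
Sat(EG (EX (¬grant → (¬halt ∧ idle)))) = {2, 4}

{2, 4}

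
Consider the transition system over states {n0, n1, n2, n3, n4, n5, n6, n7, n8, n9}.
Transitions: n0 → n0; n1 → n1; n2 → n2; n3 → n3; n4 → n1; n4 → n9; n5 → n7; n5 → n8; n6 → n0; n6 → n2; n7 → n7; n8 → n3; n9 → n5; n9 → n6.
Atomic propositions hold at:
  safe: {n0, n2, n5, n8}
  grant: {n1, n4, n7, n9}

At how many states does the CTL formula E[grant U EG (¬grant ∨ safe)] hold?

8

Sat(¬grant) = {n0, n2, n3, n5, n6, n8}
Sat(¬grant ∨ safe) = {n0, n2, n3, n5, n6, n8}
EG (¬grant ∨ safe): greatest fixpoint, start Z0 = {n0, n2, n3, n5, n6, n8}, keep only states in Sat with some successor in Z. Already a fixed point.
Sat(EG (¬grant ∨ safe)) = {n0, n2, n3, n5, n6, n8}
E[grant U EG (¬grant ∨ safe)]: least fixpoint, start Z0 = Sat(EG (¬grant ∨ safe)) = {n0, n2, n3, n5, n6, n8}, add states in Sat(grant) with some successor in Z. Z1 = {n0, n2, n3, n5, n6, n8, n9}; Z2 = {n0, n2, n3, n4, n5, n6, n8, n9}; fixed.
Sat(E[grant U EG (¬grant ∨ safe)]) = {n0, n2, n3, n4, n5, n6, n8, n9}
|Sat(E[grant U EG (¬grant ∨ safe)])| = |{n0, n2, n3, n4, n5, n6, n8, n9}| = 8.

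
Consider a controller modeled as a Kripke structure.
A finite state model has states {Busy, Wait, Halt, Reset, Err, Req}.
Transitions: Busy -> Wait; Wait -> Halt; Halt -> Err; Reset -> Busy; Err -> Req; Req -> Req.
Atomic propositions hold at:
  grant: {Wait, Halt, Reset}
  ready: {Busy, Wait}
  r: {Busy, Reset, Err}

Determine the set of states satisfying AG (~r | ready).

{Req}

Sat(~r) = {Wait, Halt, Req}
Sat(~r | ready) = {Busy, Wait, Halt, Req}
AG (~r | ready): greatest fixpoint, start Z0 = {Busy, Wait, Halt, Req}, keep only states in Sat with every successor in Z. Z1 = {Busy, Wait, Req}; Z2 = {Busy, Req}; Z3 = {Req}; fixed.
Sat(AG (~r | ready)) = {Req}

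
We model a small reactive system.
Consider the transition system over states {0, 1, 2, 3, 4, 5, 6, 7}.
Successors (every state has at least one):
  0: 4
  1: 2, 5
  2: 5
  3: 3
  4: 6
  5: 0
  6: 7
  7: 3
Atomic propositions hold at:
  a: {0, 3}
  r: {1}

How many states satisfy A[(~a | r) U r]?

Sat(~a) = {1, 2, 4, 5, 6, 7}
Sat(~a | r) = {1, 2, 4, 5, 6, 7}
A[(~a | r) U r]: least fixpoint, start Z0 = Sat(r) = {1}, add states in Sat(~a | r) with every successor in Z. Already a fixed point.
Sat(A[(~a | r) U r]) = {1}
|Sat(A[(~a | r) U r])| = |{1}| = 1.

1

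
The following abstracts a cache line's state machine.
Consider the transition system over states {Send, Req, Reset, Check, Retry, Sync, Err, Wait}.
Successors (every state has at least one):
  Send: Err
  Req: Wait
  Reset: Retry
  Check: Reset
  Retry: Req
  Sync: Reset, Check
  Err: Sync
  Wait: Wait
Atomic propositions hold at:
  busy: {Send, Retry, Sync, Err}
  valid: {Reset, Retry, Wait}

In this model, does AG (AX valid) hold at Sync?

No

Sat(AX valid) = {s : every successor in {Reset, Retry, Wait}} = {Req, Reset, Check, Wait}
AG (AX valid): greatest fixpoint, start Z0 = {Req, Reset, Check, Wait}, keep only states in Sat with every successor in Z. Z1 = {Req, Check, Wait}; Z2 = {Req, Wait}; fixed.
Sat(AG (AX valid)) = {Req, Wait}
Sync ∉ Sat(AG (AX valid)) = {Req, Wait}, so the formula does not hold at Sync.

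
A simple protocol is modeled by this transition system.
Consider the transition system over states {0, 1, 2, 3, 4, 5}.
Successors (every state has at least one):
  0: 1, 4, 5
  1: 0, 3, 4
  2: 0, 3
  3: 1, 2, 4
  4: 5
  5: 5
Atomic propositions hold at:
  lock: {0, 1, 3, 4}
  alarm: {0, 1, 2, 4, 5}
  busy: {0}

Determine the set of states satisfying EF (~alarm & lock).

{0, 1, 2, 3}

Sat(~alarm) = {3}
Sat(~alarm & lock) = {3}
EF (~alarm & lock): least fixpoint, start Z0 = {3}, add states with some successor in Z. Z1 = {1, 2, 3}; Z2 = {0, 1, 2, 3}; fixed.
Sat(EF (~alarm & lock)) = {0, 1, 2, 3}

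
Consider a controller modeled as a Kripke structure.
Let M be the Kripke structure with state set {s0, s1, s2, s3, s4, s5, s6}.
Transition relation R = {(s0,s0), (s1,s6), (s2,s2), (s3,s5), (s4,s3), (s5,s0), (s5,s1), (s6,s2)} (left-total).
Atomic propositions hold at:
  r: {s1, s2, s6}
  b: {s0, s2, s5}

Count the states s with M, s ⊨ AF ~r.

4

Sat(~r) = {s0, s3, s4, s5}
AF ~r: least fixpoint, start Z0 = {s0, s3, s4, s5}, add states with every successor in Z. Already a fixed point.
Sat(AF ~r) = {s0, s3, s4, s5}
|Sat(AF ~r)| = |{s0, s3, s4, s5}| = 4.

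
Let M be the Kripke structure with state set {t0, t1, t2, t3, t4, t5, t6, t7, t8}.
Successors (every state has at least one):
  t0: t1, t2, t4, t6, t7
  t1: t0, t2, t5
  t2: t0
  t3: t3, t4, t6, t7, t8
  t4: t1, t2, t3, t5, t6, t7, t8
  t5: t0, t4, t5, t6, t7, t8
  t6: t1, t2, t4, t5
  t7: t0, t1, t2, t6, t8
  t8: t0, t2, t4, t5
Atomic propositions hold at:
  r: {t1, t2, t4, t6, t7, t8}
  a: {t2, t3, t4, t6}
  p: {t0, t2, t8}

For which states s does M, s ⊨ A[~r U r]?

{t0, t1, t2, t4, t6, t7, t8}

Sat(~r) = {t0, t3, t5}
A[~r U r]: least fixpoint, start Z0 = Sat(r) = {t1, t2, t4, t6, t7, t8}, add states in Sat(~r) with every successor in Z. Z1 = {t0, t1, t2, t4, t6, t7, t8}; fixed.
Sat(A[~r U r]) = {t0, t1, t2, t4, t6, t7, t8}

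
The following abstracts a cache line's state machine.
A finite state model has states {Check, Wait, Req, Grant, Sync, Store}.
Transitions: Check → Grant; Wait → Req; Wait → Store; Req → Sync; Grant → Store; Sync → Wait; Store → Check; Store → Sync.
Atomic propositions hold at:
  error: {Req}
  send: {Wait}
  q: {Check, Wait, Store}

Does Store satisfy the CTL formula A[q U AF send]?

AF send: least fixpoint, start Z0 = {Wait}, add states with every successor in Z. Z1 = {Wait, Sync}; Z2 = {Wait, Req, Sync}; fixed.
Sat(AF send) = {Wait, Req, Sync}
A[q U AF send]: least fixpoint, start Z0 = Sat(AF send) = {Wait, Req, Sync}, add states in Sat(q) with every successor in Z. Already a fixed point.
Sat(A[q U AF send]) = {Wait, Req, Sync}
Store ∉ Sat(A[q U AF send]) = {Wait, Req, Sync}, so the formula does not hold at Store.

No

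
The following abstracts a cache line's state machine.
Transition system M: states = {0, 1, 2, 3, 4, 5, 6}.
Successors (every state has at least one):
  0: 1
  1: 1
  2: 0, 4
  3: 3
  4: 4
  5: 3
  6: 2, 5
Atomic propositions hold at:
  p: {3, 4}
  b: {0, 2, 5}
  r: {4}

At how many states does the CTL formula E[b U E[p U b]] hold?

3

E[p U b]: least fixpoint, start Z0 = Sat(b) = {0, 2, 5}, add states in Sat(p) with some successor in Z. Already a fixed point.
Sat(E[p U b]) = {0, 2, 5}
E[b U E[p U b]]: least fixpoint, start Z0 = Sat(E[p U b]) = {0, 2, 5}, add states in Sat(b) with some successor in Z. Already a fixed point.
Sat(E[b U E[p U b]]) = {0, 2, 5}
|Sat(E[b U E[p U b]])| = |{0, 2, 5}| = 3.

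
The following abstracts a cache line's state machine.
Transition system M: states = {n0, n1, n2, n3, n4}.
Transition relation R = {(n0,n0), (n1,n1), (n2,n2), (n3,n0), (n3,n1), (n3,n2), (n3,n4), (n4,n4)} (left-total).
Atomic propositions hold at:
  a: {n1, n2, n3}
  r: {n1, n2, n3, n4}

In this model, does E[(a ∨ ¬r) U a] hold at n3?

Yes

Sat(¬r) = {n0}
Sat(a ∨ ¬r) = {n0, n1, n2, n3}
E[(a ∨ ¬r) U a]: least fixpoint, start Z0 = Sat(a) = {n1, n2, n3}, add states in Sat(a ∨ ¬r) with some successor in Z. Already a fixed point.
Sat(E[(a ∨ ¬r) U a]) = {n1, n2, n3}
n3 ∈ Sat(E[(a ∨ ¬r) U a]) = {n1, n2, n3}, so the formula holds at n3.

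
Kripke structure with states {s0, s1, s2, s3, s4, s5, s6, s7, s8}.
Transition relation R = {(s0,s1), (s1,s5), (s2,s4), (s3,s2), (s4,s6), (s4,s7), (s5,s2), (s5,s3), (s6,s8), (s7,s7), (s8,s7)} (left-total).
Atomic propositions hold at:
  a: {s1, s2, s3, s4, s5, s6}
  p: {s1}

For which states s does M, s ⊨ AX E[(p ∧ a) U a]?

{s0, s1, s2, s3, s5}

Sat(p ∧ a) = {s1}
E[(p ∧ a) U a]: least fixpoint, start Z0 = Sat(a) = {s1, s2, s3, s4, s5, s6}, add states in Sat(p ∧ a) with some successor in Z. Already a fixed point.
Sat(E[(p ∧ a) U a]) = {s1, s2, s3, s4, s5, s6}
Sat(AX E[(p ∧ a) U a]) = {s : every successor in {s1, s2, s3, s4, s5, s6}} = {s0, s1, s2, s3, s5}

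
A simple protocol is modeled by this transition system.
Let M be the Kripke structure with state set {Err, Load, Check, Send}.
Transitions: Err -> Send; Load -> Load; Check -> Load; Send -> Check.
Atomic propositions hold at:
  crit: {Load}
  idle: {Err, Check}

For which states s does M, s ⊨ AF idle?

{Err, Check, Send}

AF idle: least fixpoint, start Z0 = {Err, Check}, add states with every successor in Z. Z1 = {Err, Check, Send}; fixed.
Sat(AF idle) = {Err, Check, Send}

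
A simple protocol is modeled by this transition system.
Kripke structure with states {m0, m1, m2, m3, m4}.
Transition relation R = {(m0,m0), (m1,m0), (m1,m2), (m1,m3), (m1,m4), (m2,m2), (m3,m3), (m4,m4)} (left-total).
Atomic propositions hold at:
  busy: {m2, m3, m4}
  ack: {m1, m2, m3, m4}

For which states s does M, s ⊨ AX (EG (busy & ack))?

Sat(busy & ack) = {m2, m3, m4}
EG (busy & ack): greatest fixpoint, start Z0 = {m2, m3, m4}, keep only states in Sat with some successor in Z. Already a fixed point.
Sat(EG (busy & ack)) = {m2, m3, m4}
Sat(AX (EG (busy & ack))) = {s : every successor in {m2, m3, m4}} = {m2, m3, m4}

{m2, m3, m4}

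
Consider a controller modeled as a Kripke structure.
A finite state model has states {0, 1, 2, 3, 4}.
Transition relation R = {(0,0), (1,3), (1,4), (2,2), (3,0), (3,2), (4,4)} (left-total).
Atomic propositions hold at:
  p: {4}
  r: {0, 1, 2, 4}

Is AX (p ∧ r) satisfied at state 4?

Yes

Sat(p ∧ r) = {4}
Sat(AX (p ∧ r)) = {s : every successor in {4}} = {4}
4 ∈ Sat(AX (p ∧ r)) = {4}, so the formula holds at 4.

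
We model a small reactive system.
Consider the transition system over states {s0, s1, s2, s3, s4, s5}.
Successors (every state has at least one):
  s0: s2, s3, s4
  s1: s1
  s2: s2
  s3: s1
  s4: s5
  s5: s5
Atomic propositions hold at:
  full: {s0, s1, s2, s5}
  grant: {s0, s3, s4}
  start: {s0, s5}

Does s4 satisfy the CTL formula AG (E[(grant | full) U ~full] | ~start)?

Sat(grant | full) = {s0, s1, s2, s3, s4, s5}
Sat(~full) = {s3, s4}
E[(grant | full) U ~full]: least fixpoint, start Z0 = Sat(~full) = {s3, s4}, add states in Sat(grant | full) with some successor in Z. Z1 = {s0, s3, s4}; fixed.
Sat(E[(grant | full) U ~full]) = {s0, s3, s4}
Sat(~start) = {s1, s2, s3, s4}
Sat(E[(grant | full) U ~full] | ~start) = {s0, s1, s2, s3, s4}
AG (E[(grant | full) U ~full] | ~start): greatest fixpoint, start Z0 = {s0, s1, s2, s3, s4}, keep only states in Sat with every successor in Z. Z1 = {s0, s1, s2, s3}; Z2 = {s1, s2, s3}; fixed.
Sat(AG (E[(grant | full) U ~full] | ~start)) = {s1, s2, s3}
s4 ∉ Sat(AG (E[(grant | full) U ~full] | ~start)) = {s1, s2, s3}, so the formula does not hold at s4.

No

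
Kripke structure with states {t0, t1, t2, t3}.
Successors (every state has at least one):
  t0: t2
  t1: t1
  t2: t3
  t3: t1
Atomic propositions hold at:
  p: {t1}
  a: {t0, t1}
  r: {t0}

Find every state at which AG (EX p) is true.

{t1, t3}

Sat(EX p) = {s : some successor in {t1}} = {t1, t3}
AG (EX p): greatest fixpoint, start Z0 = {t1, t3}, keep only states in Sat with every successor in Z. Already a fixed point.
Sat(AG (EX p)) = {t1, t3}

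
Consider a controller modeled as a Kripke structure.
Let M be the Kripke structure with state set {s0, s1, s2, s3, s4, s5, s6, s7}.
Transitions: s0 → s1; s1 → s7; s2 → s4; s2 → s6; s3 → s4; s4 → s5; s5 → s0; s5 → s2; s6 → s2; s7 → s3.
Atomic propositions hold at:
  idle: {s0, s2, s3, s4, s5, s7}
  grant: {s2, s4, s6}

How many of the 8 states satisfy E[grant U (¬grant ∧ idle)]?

7

Sat(¬grant) = {s0, s1, s3, s5, s7}
Sat(¬grant ∧ idle) = {s0, s3, s5, s7}
E[grant U (¬grant ∧ idle)]: least fixpoint, start Z0 = Sat((¬grant ∧ idle)) = {s0, s3, s5, s7}, add states in Sat(grant) with some successor in Z. Z1 = {s0, s3, s4, s5, s7}; Z2 = {s0, s2, s3, s4, s5, s7}; Z3 = {s0, s2, s3, s4, s5, s6, s7}; fixed.
Sat(E[grant U (¬grant ∧ idle)]) = {s0, s2, s3, s4, s5, s6, s7}
|Sat(E[grant U (¬grant ∧ idle)])| = |{s0, s2, s3, s4, s5, s6, s7}| = 7.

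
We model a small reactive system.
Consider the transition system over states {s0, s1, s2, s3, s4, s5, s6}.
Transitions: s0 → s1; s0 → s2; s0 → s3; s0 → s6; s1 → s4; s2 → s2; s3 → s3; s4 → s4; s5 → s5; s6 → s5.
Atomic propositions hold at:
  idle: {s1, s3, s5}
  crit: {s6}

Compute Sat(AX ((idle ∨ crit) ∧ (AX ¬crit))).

{s3, s5, s6}

Sat(idle ∨ crit) = {s1, s3, s5, s6}
Sat(¬crit) = {s0, s1, s2, s3, s4, s5}
Sat(AX ¬crit) = {s : every successor in {s0, s1, s2, s3, s4, s5}} = {s1, s2, s3, s4, s5, s6}
Sat((idle ∨ crit) ∧ (AX ¬crit)) = {s1, s3, s5, s6}
Sat(AX ((idle ∨ crit) ∧ (AX ¬crit))) = {s : every successor in {s1, s3, s5, s6}} = {s3, s5, s6}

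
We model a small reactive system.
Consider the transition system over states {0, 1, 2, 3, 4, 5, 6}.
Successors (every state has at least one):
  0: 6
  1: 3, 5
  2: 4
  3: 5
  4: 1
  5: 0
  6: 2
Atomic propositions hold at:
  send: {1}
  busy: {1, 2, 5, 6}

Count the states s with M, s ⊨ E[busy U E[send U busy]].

4

E[send U busy]: least fixpoint, start Z0 = Sat(busy) = {1, 2, 5, 6}, add states in Sat(send) with some successor in Z. Already a fixed point.
Sat(E[send U busy]) = {1, 2, 5, 6}
E[busy U E[send U busy]]: least fixpoint, start Z0 = Sat(E[send U busy]) = {1, 2, 5, 6}, add states in Sat(busy) with some successor in Z. Already a fixed point.
Sat(E[busy U E[send U busy]]) = {1, 2, 5, 6}
|Sat(E[busy U E[send U busy]])| = |{1, 2, 5, 6}| = 4.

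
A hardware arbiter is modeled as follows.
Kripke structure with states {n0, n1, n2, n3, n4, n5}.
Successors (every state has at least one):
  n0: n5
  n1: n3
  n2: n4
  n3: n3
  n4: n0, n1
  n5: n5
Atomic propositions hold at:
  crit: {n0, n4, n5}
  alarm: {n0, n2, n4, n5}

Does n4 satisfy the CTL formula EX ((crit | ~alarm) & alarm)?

Sat(~alarm) = {n1, n3}
Sat(crit | ~alarm) = {n0, n1, n3, n4, n5}
Sat((crit | ~alarm) & alarm) = {n0, n4, n5}
Sat(EX ((crit | ~alarm) & alarm)) = {s : some successor in {n0, n4, n5}} = {n0, n2, n4, n5}
n4 ∈ Sat(EX ((crit | ~alarm) & alarm)) = {n0, n2, n4, n5}, so the formula holds at n4.

Yes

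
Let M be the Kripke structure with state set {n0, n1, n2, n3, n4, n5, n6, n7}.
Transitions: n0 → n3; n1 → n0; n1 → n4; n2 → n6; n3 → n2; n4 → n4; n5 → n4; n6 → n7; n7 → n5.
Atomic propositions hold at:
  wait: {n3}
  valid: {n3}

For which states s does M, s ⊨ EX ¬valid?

Sat(¬valid) = {n0, n1, n2, n4, n5, n6, n7}
Sat(EX ¬valid) = {s : some successor in {n0, n1, n2, n4, n5, n6, n7}} = {n1, n2, n3, n4, n5, n6, n7}

{n1, n2, n3, n4, n5, n6, n7}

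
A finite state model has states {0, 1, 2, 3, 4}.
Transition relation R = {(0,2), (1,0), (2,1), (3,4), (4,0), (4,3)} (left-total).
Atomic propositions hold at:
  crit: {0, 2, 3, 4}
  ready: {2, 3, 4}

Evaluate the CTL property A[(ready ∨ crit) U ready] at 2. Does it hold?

Yes

Sat(ready ∨ crit) = {0, 2, 3, 4}
A[(ready ∨ crit) U ready]: least fixpoint, start Z0 = Sat(ready) = {2, 3, 4}, add states in Sat(ready ∨ crit) with every successor in Z. Z1 = {0, 2, 3, 4}; fixed.
Sat(A[(ready ∨ crit) U ready]) = {0, 2, 3, 4}
2 ∈ Sat(A[(ready ∨ crit) U ready]) = {0, 2, 3, 4}, so the formula holds at 2.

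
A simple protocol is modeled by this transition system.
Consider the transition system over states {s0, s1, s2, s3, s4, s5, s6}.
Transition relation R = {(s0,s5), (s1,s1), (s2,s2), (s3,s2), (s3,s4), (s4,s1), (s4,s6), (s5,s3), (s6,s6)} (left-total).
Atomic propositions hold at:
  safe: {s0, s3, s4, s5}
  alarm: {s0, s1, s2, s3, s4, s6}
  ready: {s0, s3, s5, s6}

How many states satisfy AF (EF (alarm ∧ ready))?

5

Sat(alarm ∧ ready) = {s0, s3, s6}
EF (alarm ∧ ready): least fixpoint, start Z0 = {s0, s3, s6}, add states with some successor in Z. Z1 = {s0, s3, s4, s5, s6}; fixed.
Sat(EF (alarm ∧ ready)) = {s0, s3, s4, s5, s6}
AF (EF (alarm ∧ ready)): least fixpoint, start Z0 = {s0, s3, s4, s5, s6}, add states with every successor in Z. Already a fixed point.
Sat(AF (EF (alarm ∧ ready))) = {s0, s3, s4, s5, s6}
|Sat(AF (EF (alarm ∧ ready)))| = |{s0, s3, s4, s5, s6}| = 5.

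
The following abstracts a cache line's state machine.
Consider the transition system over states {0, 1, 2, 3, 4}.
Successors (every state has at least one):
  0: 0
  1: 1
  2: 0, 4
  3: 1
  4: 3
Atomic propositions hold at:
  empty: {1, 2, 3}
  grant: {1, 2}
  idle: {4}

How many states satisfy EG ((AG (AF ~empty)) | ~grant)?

Sat(~empty) = {0, 4}
AF ~empty: least fixpoint, start Z0 = {0, 4}, add states with every successor in Z. Z1 = {0, 2, 4}; fixed.
Sat(AF ~empty) = {0, 2, 4}
AG (AF ~empty): greatest fixpoint, start Z0 = {0, 2, 4}, keep only states in Sat with every successor in Z. Z1 = {0, 2}; Z2 = {0}; fixed.
Sat(AG (AF ~empty)) = {0}
Sat(~grant) = {0, 3, 4}
Sat((AG (AF ~empty)) | ~grant) = {0, 3, 4}
EG ((AG (AF ~empty)) | ~grant): greatest fixpoint, start Z0 = {0, 3, 4}, keep only states in Sat with some successor in Z. Z1 = {0, 4}; Z2 = {0}; fixed.
Sat(EG ((AG (AF ~empty)) | ~grant)) = {0}
|Sat(EG ((AG (AF ~empty)) | ~grant))| = |{0}| = 1.

1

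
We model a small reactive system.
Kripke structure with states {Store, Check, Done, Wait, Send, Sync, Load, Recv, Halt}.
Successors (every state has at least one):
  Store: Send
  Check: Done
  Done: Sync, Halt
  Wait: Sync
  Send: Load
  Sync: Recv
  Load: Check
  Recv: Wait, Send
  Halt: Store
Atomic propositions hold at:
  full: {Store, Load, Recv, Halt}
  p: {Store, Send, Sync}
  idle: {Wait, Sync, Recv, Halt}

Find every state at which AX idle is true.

Sat(AX idle) = {s : every successor in {Wait, Sync, Recv, Halt}} = {Done, Wait, Sync}

{Done, Wait, Sync}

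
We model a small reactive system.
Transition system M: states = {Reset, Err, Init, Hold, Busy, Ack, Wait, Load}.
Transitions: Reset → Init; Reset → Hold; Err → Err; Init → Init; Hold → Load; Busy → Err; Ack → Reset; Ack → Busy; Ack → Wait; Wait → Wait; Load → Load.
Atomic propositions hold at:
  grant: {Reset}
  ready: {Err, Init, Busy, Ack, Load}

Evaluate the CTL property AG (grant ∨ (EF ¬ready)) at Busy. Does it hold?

No

Sat(¬ready) = {Reset, Hold, Wait}
EF ¬ready: least fixpoint, start Z0 = {Reset, Hold, Wait}, add states with some successor in Z. Z1 = {Reset, Hold, Ack, Wait}; fixed.
Sat(EF ¬ready) = {Reset, Hold, Ack, Wait}
Sat(grant ∨ (EF ¬ready)) = {Reset, Hold, Ack, Wait}
AG (grant ∨ (EF ¬ready)): greatest fixpoint, start Z0 = {Reset, Hold, Ack, Wait}, keep only states in Sat with every successor in Z. Z1 = {Wait}; fixed.
Sat(AG (grant ∨ (EF ¬ready))) = {Wait}
Busy ∉ Sat(AG (grant ∨ (EF ¬ready))) = {Wait}, so the formula does not hold at Busy.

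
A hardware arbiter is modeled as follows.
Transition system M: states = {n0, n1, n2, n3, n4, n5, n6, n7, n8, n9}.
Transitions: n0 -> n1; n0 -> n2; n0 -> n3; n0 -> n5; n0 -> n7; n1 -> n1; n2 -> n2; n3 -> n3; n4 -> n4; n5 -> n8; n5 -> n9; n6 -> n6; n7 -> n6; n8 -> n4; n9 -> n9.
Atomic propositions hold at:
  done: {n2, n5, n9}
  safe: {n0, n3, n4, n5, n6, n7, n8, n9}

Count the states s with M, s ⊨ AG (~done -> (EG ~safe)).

3

Sat(~done) = {n0, n1, n3, n4, n6, n7, n8}
Sat(~safe) = {n1, n2}
EG ~safe: greatest fixpoint, start Z0 = {n1, n2}, keep only states in Sat with some successor in Z. Already a fixed point.
Sat(EG ~safe) = {n1, n2}
Sat(~done -> (EG ~safe)) = {n1, n2, n5, n9}
AG (~done -> (EG ~safe)): greatest fixpoint, start Z0 = {n1, n2, n5, n9}, keep only states in Sat with every successor in Z. Z1 = {n1, n2, n9}; fixed.
Sat(AG (~done -> (EG ~safe))) = {n1, n2, n9}
|Sat(AG (~done -> (EG ~safe)))| = |{n1, n2, n9}| = 3.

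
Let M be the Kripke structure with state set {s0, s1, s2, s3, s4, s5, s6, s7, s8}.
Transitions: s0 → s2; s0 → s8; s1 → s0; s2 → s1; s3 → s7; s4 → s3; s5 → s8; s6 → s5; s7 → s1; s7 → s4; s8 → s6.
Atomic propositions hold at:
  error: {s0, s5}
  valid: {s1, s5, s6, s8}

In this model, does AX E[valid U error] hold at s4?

E[valid U error]: least fixpoint, start Z0 = Sat(error) = {s0, s5}, add states in Sat(valid) with some successor in Z. Z1 = {s0, s1, s5, s6}; Z2 = {s0, s1, s5, s6, s8}; fixed.
Sat(E[valid U error]) = {s0, s1, s5, s6, s8}
Sat(AX E[valid U error]) = {s : every successor in {s0, s1, s5, s6, s8}} = {s1, s2, s5, s6, s8}
s4 ∉ Sat(AX E[valid U error]) = {s1, s2, s5, s6, s8}, so the formula does not hold at s4.

No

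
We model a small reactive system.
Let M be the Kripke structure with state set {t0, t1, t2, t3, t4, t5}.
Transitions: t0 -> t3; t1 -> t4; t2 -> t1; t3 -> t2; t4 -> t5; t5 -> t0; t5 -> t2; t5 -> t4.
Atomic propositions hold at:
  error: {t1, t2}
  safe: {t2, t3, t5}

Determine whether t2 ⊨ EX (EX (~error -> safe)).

Sat(~error) = {t0, t3, t4, t5}
Sat(~error -> safe) = {t1, t2, t3, t5}
Sat(EX (~error -> safe)) = {s : some successor in {t1, t2, t3, t5}} = {t0, t2, t3, t4, t5}
Sat(EX (EX (~error -> safe))) = {s : some successor in {t0, t2, t3, t4, t5}} = {t0, t1, t3, t4, t5}
t2 ∉ Sat(EX (EX (~error -> safe))) = {t0, t1, t3, t4, t5}, so the formula does not hold at t2.

No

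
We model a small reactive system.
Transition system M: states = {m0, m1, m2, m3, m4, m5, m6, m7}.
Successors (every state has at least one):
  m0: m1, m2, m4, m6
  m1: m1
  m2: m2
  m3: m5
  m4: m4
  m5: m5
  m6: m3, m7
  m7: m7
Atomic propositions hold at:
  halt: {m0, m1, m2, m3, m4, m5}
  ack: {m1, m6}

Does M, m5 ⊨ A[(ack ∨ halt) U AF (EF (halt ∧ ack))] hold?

Sat(ack ∨ halt) = {m0, m1, m2, m3, m4, m5, m6}
Sat(halt ∧ ack) = {m1}
EF (halt ∧ ack): least fixpoint, start Z0 = {m1}, add states with some successor in Z. Z1 = {m0, m1}; fixed.
Sat(EF (halt ∧ ack)) = {m0, m1}
AF (EF (halt ∧ ack)): least fixpoint, start Z0 = {m0, m1}, add states with every successor in Z. Already a fixed point.
Sat(AF (EF (halt ∧ ack))) = {m0, m1}
A[(ack ∨ halt) U AF (EF (halt ∧ ack))]: least fixpoint, start Z0 = Sat(AF (EF (halt ∧ ack))) = {m0, m1}, add states in Sat(ack ∨ halt) with every successor in Z. Already a fixed point.
Sat(A[(ack ∨ halt) U AF (EF (halt ∧ ack))]) = {m0, m1}
m5 ∉ Sat(A[(ack ∨ halt) U AF (EF (halt ∧ ack))]) = {m0, m1}, so the formula does not hold at m5.

No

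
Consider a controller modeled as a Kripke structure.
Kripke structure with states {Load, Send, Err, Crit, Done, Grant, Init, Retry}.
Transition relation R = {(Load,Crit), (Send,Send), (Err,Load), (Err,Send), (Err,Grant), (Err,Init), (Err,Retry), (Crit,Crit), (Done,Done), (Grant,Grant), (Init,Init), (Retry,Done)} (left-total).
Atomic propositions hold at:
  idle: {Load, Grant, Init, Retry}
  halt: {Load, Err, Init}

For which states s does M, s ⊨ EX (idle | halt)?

{Err, Grant, Init}

Sat(idle | halt) = {Load, Err, Grant, Init, Retry}
Sat(EX (idle | halt)) = {s : some successor in {Load, Err, Grant, Init, Retry}} = {Err, Grant, Init}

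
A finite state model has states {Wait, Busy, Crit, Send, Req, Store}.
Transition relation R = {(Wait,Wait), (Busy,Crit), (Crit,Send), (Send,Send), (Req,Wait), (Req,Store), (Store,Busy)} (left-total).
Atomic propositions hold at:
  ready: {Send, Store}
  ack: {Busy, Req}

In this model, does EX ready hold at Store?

No

Sat(EX ready) = {s : some successor in {Send, Store}} = {Crit, Send, Req}
Store ∉ Sat(EX ready) = {Crit, Send, Req}, so the formula does not hold at Store.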